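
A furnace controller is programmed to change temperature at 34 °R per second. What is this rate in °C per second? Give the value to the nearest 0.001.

The quantity depends on a temperature interval, so only the ratio of degree sizes applies; the offset between the scales is irrelevant.
A change of 1°R is a change of 5/9°C, so 34 × 5/9 = 18.889.

18.889 °C/second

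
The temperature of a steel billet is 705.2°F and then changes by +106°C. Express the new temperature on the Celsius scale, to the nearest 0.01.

480.00°C

Initial temperature in Celsius: (705.2 - 32) × 5/9 = 374.0000°C.
Final Celsius temperature: 374.0000 + 106.0000 = 480.0000°C.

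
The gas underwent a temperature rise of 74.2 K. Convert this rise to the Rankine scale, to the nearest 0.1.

133.6°R

An interval of 1 K corresponds to 1.8°R.
74.2 × 1.8 = 133.6.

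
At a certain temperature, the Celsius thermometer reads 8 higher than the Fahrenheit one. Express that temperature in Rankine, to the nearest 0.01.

401.67°R

Let x be the Fahrenheit reading; then the Celsius reading is 5/9·x - 17.7778.
(5/9·x - 17.7778) - x = 8  ⇒  (-4/9)·x = 25.7778  ⇒  x = -58.0000°F.
In Celsius: (-58 - 32) × 5/9 = -50.0000°C.
In Rankine: -50.0000 × 1.8 + 491.67 = 401.67°R.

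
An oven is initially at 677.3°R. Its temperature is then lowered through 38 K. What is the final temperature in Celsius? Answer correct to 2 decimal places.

Initial temperature in Celsius: (677.3 - 491.67) × 5/9 = 103.1278°C.
The 38 K change is an interval; Kelvin and Celsius degrees are the same size, so ΔC = -38°C.
Final Celsius temperature: 103.1278 - 38.0000 = 65.1278°C.

65.13°C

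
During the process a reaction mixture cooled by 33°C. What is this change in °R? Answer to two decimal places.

For a temperature interval the offset drops out; only the factor 1.8 applies.
33 × 1.8 = 59.40.

59.40°R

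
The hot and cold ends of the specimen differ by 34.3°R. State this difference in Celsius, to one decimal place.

An interval of 1°R corresponds to 5/9°C.
34.3 × 5/9 = 19.1.

19.1°C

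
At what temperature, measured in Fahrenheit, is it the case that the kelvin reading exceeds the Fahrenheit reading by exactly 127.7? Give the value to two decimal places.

Let F be the Fahrenheit reading. The kelvin reading is K = 5/9·F + 255.372.
Require K - F = 127.7: (-4/9)·F + 255.372 = 127.7.
F = (127.7 - 255.372) / (-4/9) = 287.26.

287.26°F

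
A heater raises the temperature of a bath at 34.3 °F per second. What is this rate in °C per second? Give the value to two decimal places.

The quantity depends on a temperature interval, so only the ratio of degree sizes applies; the offset between the scales is irrelevant.
A change of 1°F is a change of 5/9°C, so 34.3 × 5/9 = 19.06.

19.06 °C/second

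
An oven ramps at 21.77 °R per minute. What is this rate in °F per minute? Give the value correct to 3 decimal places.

Since only a temperature interval is involved, the additive offset between the scales drops out.
A change of 1°R is a change of 1°F, so 21.77 × 1 = 21.770.

21.770 °F/minute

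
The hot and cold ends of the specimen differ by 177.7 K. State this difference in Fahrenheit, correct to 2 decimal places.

319.86°F

Only the scale ratio 1.8 matters for a change in temperature.
177.7 × 1.8 = 319.86.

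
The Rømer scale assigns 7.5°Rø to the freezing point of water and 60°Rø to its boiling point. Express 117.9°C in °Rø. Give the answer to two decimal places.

Linearly onto the Rømer scale: 7.5 + (117.9000 / 100) × (60 - 7.5) = 69.40°Rø.

69.40°Rø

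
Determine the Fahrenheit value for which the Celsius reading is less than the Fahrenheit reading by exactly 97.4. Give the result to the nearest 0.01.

Let F be the Fahrenheit reading. The Celsius reading is C = 5/9·F - 17.7778.
Require C - F = -97.4: (-4/9)·F - 17.7778 = -97.4.
F = (-97.4 + 17.7778) / (-4/9) = 179.15.

179.15°F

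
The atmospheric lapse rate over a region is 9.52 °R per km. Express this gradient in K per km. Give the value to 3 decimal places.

5.289 K/km

The quantity depends on a temperature interval, so only the ratio of degree sizes applies; the offset between the scales is irrelevant.
A change of 1°R is a change of 5/9 K, so 9.52 × 5/9 = 5.289.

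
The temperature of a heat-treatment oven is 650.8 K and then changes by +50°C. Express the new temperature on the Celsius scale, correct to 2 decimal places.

Initial temperature in Celsius: 650.8 - 273.15 = 377.6500°C.
Final Celsius temperature: 377.6500 + 50.0000 = 427.6500°C.

427.65°C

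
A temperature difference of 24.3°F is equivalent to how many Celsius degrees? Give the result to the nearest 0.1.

For a temperature interval the offset drops out; only the factor 5/9 applies.
24.3 × 5/9 = 13.5.

13.5°C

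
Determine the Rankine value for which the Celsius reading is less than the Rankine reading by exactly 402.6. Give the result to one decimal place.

291.3°R

Let R be the Rankine reading. The Celsius reading is C = 5/9·R - 273.15.
Require C - R = -402.6: (-4/9)·R - 273.15 = -402.6.
R = (-402.6 + 273.15) / (-4/9) = 291.3.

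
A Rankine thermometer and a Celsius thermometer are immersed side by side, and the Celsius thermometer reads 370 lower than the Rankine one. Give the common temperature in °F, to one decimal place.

-241.8°F

Let x be the Rankine reading; then the Celsius reading is 5/9·x - 273.15.
(5/9·x - 273.15) - x = -370  ⇒  (-4/9)·x = -96.85  ⇒  x = 217.9125°R.
In Celsius: (217.9125 - 491.67) × 5/9 = -152.0875°C.
In Fahrenheit: -152.0875 × 1.8 + 32 = -241.8°F.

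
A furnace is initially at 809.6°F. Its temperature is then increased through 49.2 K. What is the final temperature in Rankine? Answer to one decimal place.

1357.8°R

Initial temperature in Celsius: (809.6 - 32) × 5/9 = 432.0000°C.
The 49.2 K change is an interval; Kelvin and Celsius degrees are the same size, so ΔC = +49.2°C.
Final Celsius temperature: 432.0000 + 49.2000 = 481.2000°C.
In Rankine: 481.2000 × 1.8 + 491.67 = 1357.8°R.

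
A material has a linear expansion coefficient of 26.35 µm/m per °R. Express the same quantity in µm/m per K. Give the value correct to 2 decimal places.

47.43 µm/m per K

The quantity depends on a temperature interval, so only the ratio of degree sizes applies; the offset between the scales is irrelevant.
A change of 1 K is a change of 1.8°R, so per K the value is 26.35 × 1.8 = 47.43.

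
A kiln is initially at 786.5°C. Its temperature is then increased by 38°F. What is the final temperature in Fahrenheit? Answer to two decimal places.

1485.70°F

The 38°F change is an interval, so only the factor 5/9 applies: +38 × 5/9 = +21.1111°C.
Final Celsius temperature: 786.5000 + 21.1111 = 807.6111°C.
In Fahrenheit: 807.6111 × 1.8 + 32 = 1485.70°F.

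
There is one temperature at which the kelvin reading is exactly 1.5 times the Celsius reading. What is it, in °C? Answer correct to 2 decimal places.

546.30°C

Let C be the Celsius reading. The kelvin reading is K = 1·C + 273.15.
Require K = 1.5·C: 1·C + 273.15 = 1.5·C.
(-0.5)·C = -273.15  ⇒  C = 546.30.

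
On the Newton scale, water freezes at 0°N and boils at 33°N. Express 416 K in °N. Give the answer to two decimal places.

First in Celsius: 416 - 273.15 = 142.8500°C.
Linearly onto the Newton scale: 0 + (142.8500 / 100) × (33 - 0) = 47.14°N.

47.14°N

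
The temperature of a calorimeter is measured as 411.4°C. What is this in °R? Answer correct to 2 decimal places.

1232.19°R

In Rankine: 411.4000 × 1.8 + 491.67 = 1232.19°R.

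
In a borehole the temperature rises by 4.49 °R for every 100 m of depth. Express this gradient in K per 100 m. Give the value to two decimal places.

2.49 K/100 m

The quantity depends on a temperature interval, so only the ratio of degree sizes applies; the offset between the scales is irrelevant.
A change of 1°R is a change of 5/9 K, so 4.49 × 5/9 = 2.49.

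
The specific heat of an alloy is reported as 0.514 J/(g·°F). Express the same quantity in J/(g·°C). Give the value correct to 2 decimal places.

0.93 J/(g·°C)

Since only a temperature interval is involved, the additive offset between the scales drops out.
A change of 1°C is a change of 1.8°F, so per °C the value is 0.514 × 1.8 = 0.93.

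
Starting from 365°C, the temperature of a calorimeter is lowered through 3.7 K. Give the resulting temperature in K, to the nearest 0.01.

The 3.7 K change is an interval; Kelvin and Celsius degrees are the same size, so ΔC = -3.7°C.
Final Celsius temperature: 365.0000 - 3.7000 = 361.3000°C.
In kelvin: 361.3000 + 273.15 = 634.45 K.

634.45 K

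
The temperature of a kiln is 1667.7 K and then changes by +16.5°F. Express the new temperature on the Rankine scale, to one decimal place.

3018.4°R

Initial temperature in Celsius: 1667.7 - 273.15 = 1394.5500°C.
The 16.5°F change is an interval, so only the factor 5/9 applies: +16.5 × 5/9 = +9.1667°C.
Final Celsius temperature: 1394.5500 + 9.1667 = 1403.7167°C.
In Rankine: 1403.7167 × 1.8 + 491.67 = 3018.4°R.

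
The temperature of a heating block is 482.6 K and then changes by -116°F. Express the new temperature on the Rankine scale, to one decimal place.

Initial temperature in Celsius: 482.6 - 273.15 = 209.4500°C.
The 116°F change is an interval, so only the factor 5/9 applies: -116 × 5/9 = -64.4444°C.
Final Celsius temperature: 209.4500 - 64.4444 = 145.0056°C.
In Rankine: 145.0056 × 1.8 + 491.67 = 752.7°R.

752.7°R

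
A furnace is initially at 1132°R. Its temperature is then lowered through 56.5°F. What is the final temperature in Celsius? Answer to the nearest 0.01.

324.35°C

Initial temperature in Celsius: (1132 - 491.67) × 5/9 = 355.7389°C.
The 56.5°F change is an interval, so only the factor 5/9 applies: -56.5 × 5/9 = -31.3889°C.
Final Celsius temperature: 355.7389 - 31.3889 = 324.3500°C.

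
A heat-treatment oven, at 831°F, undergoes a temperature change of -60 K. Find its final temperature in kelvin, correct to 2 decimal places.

Initial temperature in Celsius: (831 - 32) × 5/9 = 443.8889°C.
The 60 K change is an interval; Kelvin and Celsius degrees are the same size, so ΔC = -60°C.
Final Celsius temperature: 443.8889 - 60.0000 = 383.8889°C.
In kelvin: 383.8889 + 273.15 = 657.04 K.

657.04 K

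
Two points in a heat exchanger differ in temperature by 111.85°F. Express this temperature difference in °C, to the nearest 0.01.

An interval of 1°F corresponds to 5/9°C.
111.85 × 5/9 = 62.14.

62.14°C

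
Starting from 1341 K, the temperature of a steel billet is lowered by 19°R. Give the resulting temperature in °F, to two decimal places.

1935.13°F

Initial temperature in Celsius: 1341 - 273.15 = 1067.8500°C.
The 19°R change is an interval, so only the factor 5/9 applies: -19 × 5/9 = -10.5556°C.
Final Celsius temperature: 1067.8500 - 10.5556 = 1057.2944°C.
In Fahrenheit: 1057.2944 × 1.8 + 32 = 1935.13°F.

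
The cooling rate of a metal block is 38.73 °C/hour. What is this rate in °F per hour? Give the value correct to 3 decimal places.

Since only a temperature interval is involved, the additive offset between the scales drops out.
A change of 1°C is a change of 1.8°F, so 38.73 × 1.8 = 69.714.

69.714 °F/hour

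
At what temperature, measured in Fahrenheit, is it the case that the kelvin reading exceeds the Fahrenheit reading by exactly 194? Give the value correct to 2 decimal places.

Let F be the Fahrenheit reading. The kelvin reading is K = 5/9·F + 255.372.
Require K - F = 194: (-4/9)·F + 255.372 = 194.
F = (194 - 255.372) / (-4/9) = 138.09.

138.09°F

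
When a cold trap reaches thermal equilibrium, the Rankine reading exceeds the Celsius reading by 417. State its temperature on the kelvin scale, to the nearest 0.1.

Let x be the Celsius reading; then the Rankine reading is 1.8·x + 491.67.
(1.8·x + 491.67) - x = 417  ⇒  (0.8)·x = -74.67  ⇒  x = -93.3375°C.
In kelvin: -93.3375 + 273.15 = 179.8 K.

179.8 K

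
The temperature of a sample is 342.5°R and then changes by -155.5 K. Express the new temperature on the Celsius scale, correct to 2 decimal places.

-238.37°C

Initial temperature in Celsius: (342.5 - 491.67) × 5/9 = -82.8722°C.
The 155.5 K change is an interval; Kelvin and Celsius degrees are the same size, so ΔC = -155.5°C.
Final Celsius temperature: -82.8722 - 155.5000 = -238.3722°C.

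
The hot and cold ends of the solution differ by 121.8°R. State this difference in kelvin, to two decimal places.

An interval of 1°R corresponds to 5/9 K.
121.8 × 5/9 = 67.67.

67.67 K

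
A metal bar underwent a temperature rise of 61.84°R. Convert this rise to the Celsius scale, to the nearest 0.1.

34.4°C

Only the scale ratio 5/9 matters for a change in temperature.
61.84 × 5/9 = 34.4.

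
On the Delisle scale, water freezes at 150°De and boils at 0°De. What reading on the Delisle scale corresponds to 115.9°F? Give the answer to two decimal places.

First in Celsius: (115.9 - 32) × 5/9 = 46.6111°C.
Linearly onto the Delisle scale: 150 + (46.6111 / 100) × (0 - 150) = 80.08°De.

80.08°De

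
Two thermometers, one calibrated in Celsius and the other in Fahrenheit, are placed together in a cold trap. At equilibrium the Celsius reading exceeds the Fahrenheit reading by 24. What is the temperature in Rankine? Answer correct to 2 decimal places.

365.67°R

Let x be the Celsius reading; then the Fahrenheit reading is 1.8·x + 32.
(1.8·x + 32) - x = -24  ⇒  (0.8)·x = -56  ⇒  x = -70.0000°C.
In Rankine: -70.0000 × 1.8 + 491.67 = 365.67°R.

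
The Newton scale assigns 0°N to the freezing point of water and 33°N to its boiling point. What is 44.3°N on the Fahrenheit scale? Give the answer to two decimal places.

Linear interpolation between the fixed points: C = (44.3 - 0) × 100 / (33 - 0) = 134.2424°C.
Then 134.2424 × 1.8 + 32 = 273.64°F.

273.64°F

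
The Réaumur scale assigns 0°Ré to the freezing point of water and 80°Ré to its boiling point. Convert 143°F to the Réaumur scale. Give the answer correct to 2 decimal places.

49.33°Ré

First in Celsius: (143 - 32) × 5/9 = 61.6667°C.
Linearly onto the Réaumur scale: 0 + (61.6667 / 100) × (80 - 0) = 49.33°Ré.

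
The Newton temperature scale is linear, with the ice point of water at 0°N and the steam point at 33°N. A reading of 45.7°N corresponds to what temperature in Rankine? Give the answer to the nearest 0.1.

Linear interpolation between the fixed points: C = (45.7 - 0) × 100 / (33 - 0) = 138.4848°C.
Then 138.4848 × 1.8 + 491.67 = 740.9°R.

740.9°R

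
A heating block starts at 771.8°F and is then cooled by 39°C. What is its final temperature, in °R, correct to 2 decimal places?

Initial temperature in Celsius: (771.8 - 32) × 5/9 = 411.0000°C.
Final Celsius temperature: 411.0000 - 39.0000 = 372.0000°C.
In Rankine: 372.0000 × 1.8 + 491.67 = 1161.27°R.

1161.27°R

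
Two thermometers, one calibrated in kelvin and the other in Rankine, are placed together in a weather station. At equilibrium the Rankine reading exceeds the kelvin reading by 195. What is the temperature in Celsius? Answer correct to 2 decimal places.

Let x be the kelvin reading; then the Rankine reading is 1.8·x.
(1.8·x) - x = 195  ⇒  (0.8)·x = 195  ⇒  x = 243.7500 K.
In Celsius: 243.75 - 273.15 = -29.40°C.

-29.40°C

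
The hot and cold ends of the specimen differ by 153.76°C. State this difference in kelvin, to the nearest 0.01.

Celsius and kelvin degrees are the same size, so the interval is unchanged: 153.76.

153.76 K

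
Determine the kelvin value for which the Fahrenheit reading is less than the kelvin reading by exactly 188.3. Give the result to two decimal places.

Let K be the kelvin reading. The Fahrenheit reading is F = 1.8·K - 459.67.
Require F - K = -188.3: (0.8)·K - 459.67 = -188.3.
K = (-188.3 + 459.67) / (0.8) = 339.21.

339.21 K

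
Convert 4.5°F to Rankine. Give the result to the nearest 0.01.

464.17°R

In Celsius: (4.5 - 32) × 5/9 = -15.2778°C.
In Rankine: -15.2778 × 1.8 + 491.67 = 464.17°R.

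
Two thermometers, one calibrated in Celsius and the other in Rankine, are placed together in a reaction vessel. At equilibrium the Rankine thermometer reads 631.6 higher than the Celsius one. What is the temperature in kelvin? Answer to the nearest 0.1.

448.1 K

Let x be the Celsius reading; then the Rankine reading is 1.8·x + 491.67.
(1.8·x + 491.67) - x = 631.6  ⇒  (0.8)·x = 139.93  ⇒  x = 174.9125°C.
In kelvin: 174.9125 + 273.15 = 448.1 K.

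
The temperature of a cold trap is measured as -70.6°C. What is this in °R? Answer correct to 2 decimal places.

364.59°R

In Rankine: -70.6000 × 1.8 + 491.67 = 364.59°R.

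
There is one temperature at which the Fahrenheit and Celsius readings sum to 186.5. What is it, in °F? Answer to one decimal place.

Let F be the Fahrenheit reading. The Celsius reading is C = 5/9·F - 17.7778.
Require F + C = 186.5: (14/9)·F - 17.7778 = 186.5.
F = (186.5 + 17.7778) / (14/9) = 131.3.

131.3°F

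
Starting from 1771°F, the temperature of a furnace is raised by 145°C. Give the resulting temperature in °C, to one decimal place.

1111.1°C

Initial temperature in Celsius: (1771 - 32) × 5/9 = 966.1111°C.
Final Celsius temperature: 966.1111 + 145.0000 = 1111.1111°C.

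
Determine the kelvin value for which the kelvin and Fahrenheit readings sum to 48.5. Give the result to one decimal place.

Let K be the kelvin reading. The Fahrenheit reading is F = 1.8·K - 459.67.
Require K + F = 48.5: (2.8)·K - 459.67 = 48.5.
K = (48.5 + 459.67) / (2.8) = 181.5.

181.5 K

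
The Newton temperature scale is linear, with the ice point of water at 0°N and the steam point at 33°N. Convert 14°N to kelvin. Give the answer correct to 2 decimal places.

315.57 K

Linear interpolation between the fixed points: C = (14 - 0) × 100 / (33 - 0) = 42.4242°C.
Then 42.4242 + 273.15 = 315.57 K.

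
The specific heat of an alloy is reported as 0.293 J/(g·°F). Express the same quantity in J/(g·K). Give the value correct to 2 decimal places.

Since only a temperature interval is involved, the additive offset between the scales drops out.
A change of 1 K is a change of 1.8°F, so per K the value is 0.293 × 1.8 = 0.53.

0.53 J/(g·K)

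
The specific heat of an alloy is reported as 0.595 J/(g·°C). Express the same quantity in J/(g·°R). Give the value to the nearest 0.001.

The quantity depends on a temperature interval, so only the ratio of degree sizes applies; the offset between the scales is irrelevant.
A change of 1°R is a change of 5/9°C, so per °R the value is 0.595 × 5/9 = 0.331.

0.331 J/(g·°R)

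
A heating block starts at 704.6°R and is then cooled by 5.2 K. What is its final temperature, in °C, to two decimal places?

113.09°C

Initial temperature in Celsius: (704.6 - 491.67) × 5/9 = 118.2944°C.
The 5.2 K change is an interval; Kelvin and Celsius degrees are the same size, so ΔC = -5.2°C.
Final Celsius temperature: 118.2944 - 5.2000 = 113.0944°C.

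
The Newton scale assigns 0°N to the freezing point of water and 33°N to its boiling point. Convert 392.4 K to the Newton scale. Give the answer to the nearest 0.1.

First in Celsius: 392.4 - 273.15 = 119.2500°C.
Linearly onto the Newton scale: 0 + (119.2500 / 100) × (33 - 0) = 39.4°N.

39.4°N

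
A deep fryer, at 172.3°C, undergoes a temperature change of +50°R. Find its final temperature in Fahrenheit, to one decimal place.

The 50°R change is an interval, so only the factor 5/9 applies: +50 × 5/9 = +27.7778°C.
Final Celsius temperature: 172.3000 + 27.7778 = 200.0778°C.
In Fahrenheit: 200.0778 × 1.8 + 32 = 392.1°F.

392.1°F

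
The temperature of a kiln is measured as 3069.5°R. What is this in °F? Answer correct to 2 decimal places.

2609.83°F

In Celsius: (3069.5 - 491.67) × 5/9 = 1432.1278°C.
In Fahrenheit: 1432.1278 × 1.8 + 32 = 2609.83°F.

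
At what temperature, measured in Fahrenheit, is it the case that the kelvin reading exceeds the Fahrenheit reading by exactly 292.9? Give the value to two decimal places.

-84.44°F

Let F be the Fahrenheit reading. The kelvin reading is K = 5/9·F + 255.372.
Require K - F = 292.9: (-4/9)·F + 255.372 = 292.9.
F = (292.9 - 255.372) / (-4/9) = -84.44.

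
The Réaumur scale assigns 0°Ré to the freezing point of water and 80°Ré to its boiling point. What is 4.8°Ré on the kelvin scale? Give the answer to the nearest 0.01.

279.15 K

Linear interpolation between the fixed points: C = (4.8 - 0) × 100 / (80 - 0) = 6.0000°C.
Then 6.0000 + 273.15 = 279.15 K.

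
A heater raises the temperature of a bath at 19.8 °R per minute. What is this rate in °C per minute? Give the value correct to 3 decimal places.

Since only a temperature interval is involved, the additive offset between the scales drops out.
A change of 1°R is a change of 5/9°C, so 19.8 × 5/9 = 11.000.

11.000 °C/minute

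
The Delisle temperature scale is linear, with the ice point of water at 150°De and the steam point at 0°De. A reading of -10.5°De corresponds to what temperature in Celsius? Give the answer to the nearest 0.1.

107.0°C

Linear interpolation between the fixed points: C = (-10.5 - 150) × 100 / (0 - 150) = 107.0000°C.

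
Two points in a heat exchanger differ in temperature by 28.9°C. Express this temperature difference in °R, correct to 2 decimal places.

An interval of 1°C corresponds to 1.8°R.
28.9 × 1.8 = 52.02.

52.02°R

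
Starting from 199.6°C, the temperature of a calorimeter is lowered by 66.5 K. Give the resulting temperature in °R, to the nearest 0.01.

The 66.5 K change is an interval; Kelvin and Celsius degrees are the same size, so ΔC = -66.5°C.
Final Celsius temperature: 199.6000 - 66.5000 = 133.1000°C.
In Rankine: 133.1000 × 1.8 + 491.67 = 731.25°R.

731.25°R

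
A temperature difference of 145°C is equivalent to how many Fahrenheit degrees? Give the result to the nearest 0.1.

261.0°F

Only the scale ratio 1.8 matters for a change in temperature.
145 × 1.8 = 261.0.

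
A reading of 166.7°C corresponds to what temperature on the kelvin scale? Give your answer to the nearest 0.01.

439.85 K

In kelvin: 166.7000 + 273.15 = 439.85 K.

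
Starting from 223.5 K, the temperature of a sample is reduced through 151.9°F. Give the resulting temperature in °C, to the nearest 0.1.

-134.0°C

Initial temperature in Celsius: 223.5 - 273.15 = -49.6500°C.
The 151.9°F change is an interval, so only the factor 5/9 applies: -151.9 × 5/9 = -84.3889°C.
Final Celsius temperature: -49.6500 - 84.3889 = -134.0389°C.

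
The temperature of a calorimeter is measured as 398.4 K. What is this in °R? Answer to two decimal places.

717.12°R

In Celsius: 398.4 - 273.15 = 125.2500°C.
In Rankine: 125.2500 × 1.8 + 491.67 = 717.12°R.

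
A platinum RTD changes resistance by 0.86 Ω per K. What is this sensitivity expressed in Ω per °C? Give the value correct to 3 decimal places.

0.860 Ω per °C

The quantity depends on a temperature interval, so only the ratio of degree sizes applies; the offset between the scales is irrelevant.
A change of 1°C is a change of 1 K, so per °C the value is 0.86 × 1 = 0.860.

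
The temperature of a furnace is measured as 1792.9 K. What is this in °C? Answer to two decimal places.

In Celsius: 1792.9 - 273.15 = 1519.7500°C.

1519.75°C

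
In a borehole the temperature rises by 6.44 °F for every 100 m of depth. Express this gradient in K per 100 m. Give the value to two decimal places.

3.58 K/100 m

The quantity depends on a temperature interval, so only the ratio of degree sizes applies; the offset between the scales is irrelevant.
A change of 1°F is a change of 5/9 K, so 6.44 × 5/9 = 3.58.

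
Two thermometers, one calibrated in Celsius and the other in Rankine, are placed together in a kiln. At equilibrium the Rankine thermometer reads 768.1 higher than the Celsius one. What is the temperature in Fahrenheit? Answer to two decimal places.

653.97°F

Let x be the Celsius reading; then the Rankine reading is 1.8·x + 491.67.
(1.8·x + 491.67) - x = 768.1  ⇒  (0.8)·x = 276.43  ⇒  x = 345.5375°C.
In Fahrenheit: 345.5375 × 1.8 + 32 = 653.97°F.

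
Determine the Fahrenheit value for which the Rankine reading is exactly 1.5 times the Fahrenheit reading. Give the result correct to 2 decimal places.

919.34°F

Let F be the Fahrenheit reading. The Rankine reading is R = 1·F + 459.67.
Require R = 1.5·F: 1·F + 459.67 = 1.5·F.
(-0.5)·F = -459.67  ⇒  F = 919.34.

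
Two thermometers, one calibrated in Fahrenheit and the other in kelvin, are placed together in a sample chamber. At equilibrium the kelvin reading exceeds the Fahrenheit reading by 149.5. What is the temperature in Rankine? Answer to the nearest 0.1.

697.9°R

Let x be the Fahrenheit reading; then the kelvin reading is 5/9·x + 255.372.
(5/9·x + 255.372) - x = 149.5  ⇒  (-4/9)·x = -105.872  ⇒  x = 238.2125°F.
In Celsius: (238.2125 - 32) × 5/9 = 114.5625°C.
In Rankine: 114.5625 × 1.8 + 491.67 = 697.9°R.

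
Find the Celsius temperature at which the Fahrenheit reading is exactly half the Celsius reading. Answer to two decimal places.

-24.62°C

Let C be the Celsius reading. The Fahrenheit reading is F = 1.8·C + 32.
Require F = 0.5·C: 1.8·C + 32 = 0.5·C.
(1.3)·C = -32  ⇒  C = -24.62.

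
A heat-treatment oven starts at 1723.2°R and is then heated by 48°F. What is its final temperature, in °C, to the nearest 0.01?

710.85°C

Initial temperature in Celsius: (1723.2 - 491.67) × 5/9 = 684.1833°C.
The 48°F change is an interval, so only the factor 5/9 applies: +48 × 5/9 = +26.6667°C.
Final Celsius temperature: 684.1833 + 26.6667 = 710.8500°C.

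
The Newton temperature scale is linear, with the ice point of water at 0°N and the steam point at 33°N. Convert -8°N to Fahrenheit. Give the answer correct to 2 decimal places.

-11.64°F

Linear interpolation between the fixed points: C = (-8 - 0) × 100 / (33 - 0) = -24.2424°C.
Then -24.2424 × 1.8 + 32 = -11.64°F.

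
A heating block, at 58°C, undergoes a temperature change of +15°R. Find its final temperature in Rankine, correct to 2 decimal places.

611.07°R

The 15°R change is an interval, so only the factor 5/9 applies: +15 × 5/9 = +8.3333°C.
Final Celsius temperature: 58.0000 + 8.3333 = 66.3333°C.
In Rankine: 66.3333 × 1.8 + 491.67 = 611.07°R.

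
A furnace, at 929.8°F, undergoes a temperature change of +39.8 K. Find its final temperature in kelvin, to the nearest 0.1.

811.7 K

Initial temperature in Celsius: (929.8 - 32) × 5/9 = 498.7778°C.
The 39.8 K change is an interval; Kelvin and Celsius degrees are the same size, so ΔC = +39.8°C.
Final Celsius temperature: 498.7778 + 39.8000 = 538.5778°C.
In kelvin: 538.5778 + 273.15 = 811.7 K.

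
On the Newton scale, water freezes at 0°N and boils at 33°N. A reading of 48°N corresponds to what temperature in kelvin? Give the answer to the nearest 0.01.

Linear interpolation between the fixed points: C = (48 - 0) × 100 / (33 - 0) = 145.4545°C.
Then 145.4545 + 273.15 = 418.60 K.

418.60 K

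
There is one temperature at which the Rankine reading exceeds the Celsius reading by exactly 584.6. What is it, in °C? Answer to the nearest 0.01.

Let C be the Celsius reading. The Rankine reading is R = 1.8·C + 491.67.
Require R - C = 584.6: (0.8)·C + 491.67 = 584.6.
C = (584.6 - 491.67) / (0.8) = 116.16.

116.16°C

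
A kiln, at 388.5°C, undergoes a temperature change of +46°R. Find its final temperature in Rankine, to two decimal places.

1236.97°R

The 46°R change is an interval, so only the factor 5/9 applies: +46 × 5/9 = +25.5556°C.
Final Celsius temperature: 388.5000 + 25.5556 = 414.0556°C.
In Rankine: 414.0556 × 1.8 + 491.67 = 1236.97°R.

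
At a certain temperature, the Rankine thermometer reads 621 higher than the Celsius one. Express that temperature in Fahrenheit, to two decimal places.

322.99°F

Let x be the Celsius reading; then the Rankine reading is 1.8·x + 491.67.
(1.8·x + 491.67) - x = 621  ⇒  (0.8)·x = 129.33  ⇒  x = 161.6625°C.
In Fahrenheit: 161.6625 × 1.8 + 32 = 322.99°F.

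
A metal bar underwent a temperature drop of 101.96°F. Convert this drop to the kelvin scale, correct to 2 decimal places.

56.64 K

Only the scale ratio 5/9 matters for a change in temperature.
101.96 × 5/9 = 56.64.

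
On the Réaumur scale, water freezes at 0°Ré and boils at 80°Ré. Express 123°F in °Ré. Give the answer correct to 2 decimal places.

40.44°Ré

First in Celsius: (123 - 32) × 5/9 = 50.5556°C.
Linearly onto the Réaumur scale: 0 + (50.5556 / 100) × (80 - 0) = 40.44°Ré.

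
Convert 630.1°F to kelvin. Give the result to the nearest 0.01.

605.43 K

In Celsius: (630.1 - 32) × 5/9 = 332.2778°C.
In kelvin: 332.2778 + 273.15 = 605.43 K.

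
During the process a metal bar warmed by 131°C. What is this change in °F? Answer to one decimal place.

Only the scale ratio 1.8 matters for a change in temperature.
131 × 1.8 = 235.8.

235.8°F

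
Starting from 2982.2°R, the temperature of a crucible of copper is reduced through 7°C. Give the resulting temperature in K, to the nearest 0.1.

Initial temperature in Celsius: (2982.2 - 491.67) × 5/9 = 1383.6278°C.
Final Celsius temperature: 1383.6278 - 7.0000 = 1376.6278°C.
In kelvin: 1376.6278 + 273.15 = 1649.8 K.

1649.8 K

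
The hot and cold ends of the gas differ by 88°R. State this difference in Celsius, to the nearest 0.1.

For a temperature interval the offset drops out; only the factor 5/9 applies.
88 × 5/9 = 48.9.

48.9°C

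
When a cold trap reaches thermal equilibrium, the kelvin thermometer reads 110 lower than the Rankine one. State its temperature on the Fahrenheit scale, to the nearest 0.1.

Let x be the Rankine reading; then the kelvin reading is 5/9·x.
(5/9·x) - x = -110  ⇒  (-4/9)·x = -110  ⇒  x = 247.5000°R.
In Celsius: (247.5 - 491.67) × 5/9 = -135.6500°C.
In Fahrenheit: -135.6500 × 1.8 + 32 = -212.2°F.

-212.2°F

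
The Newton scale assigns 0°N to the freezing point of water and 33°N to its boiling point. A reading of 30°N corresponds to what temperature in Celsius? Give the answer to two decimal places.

Linear interpolation between the fixed points: C = (30 - 0) × 100 / (33 - 0) = 90.9091°C.

90.91°C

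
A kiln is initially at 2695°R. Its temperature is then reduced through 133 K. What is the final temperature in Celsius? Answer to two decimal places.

Initial temperature in Celsius: (2695 - 491.67) × 5/9 = 1224.0722°C.
The 133 K change is an interval; Kelvin and Celsius degrees are the same size, so ΔC = -133°C.
Final Celsius temperature: 1224.0722 - 133.0000 = 1091.0722°C.

1091.07°C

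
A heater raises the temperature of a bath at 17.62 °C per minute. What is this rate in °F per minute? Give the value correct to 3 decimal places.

31.716 °F/minute

The quantity depends on a temperature interval, so only the ratio of degree sizes applies; the offset between the scales is irrelevant.
A change of 1°C is a change of 1.8°F, so 17.62 × 1.8 = 31.716.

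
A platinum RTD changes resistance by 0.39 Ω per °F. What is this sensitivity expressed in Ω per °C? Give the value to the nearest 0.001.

0.702 Ω per °C

The quantity depends on a temperature interval, so only the ratio of degree sizes applies; the offset between the scales is irrelevant.
A change of 1°C is a change of 1.8°F, so per °C the value is 0.39 × 1.8 = 0.702.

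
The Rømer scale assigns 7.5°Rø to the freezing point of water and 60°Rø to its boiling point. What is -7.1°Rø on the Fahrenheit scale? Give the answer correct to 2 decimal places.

-18.06°F

Linear interpolation between the fixed points: C = (-7.1 - 7.5) × 100 / (60 - 7.5) = -27.8095°C.
Then -27.8095 × 1.8 + 32 = -18.06°F.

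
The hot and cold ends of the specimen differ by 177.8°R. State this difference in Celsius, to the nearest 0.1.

98.8°C

An interval of 1°R corresponds to 5/9°C.
177.8 × 5/9 = 98.8.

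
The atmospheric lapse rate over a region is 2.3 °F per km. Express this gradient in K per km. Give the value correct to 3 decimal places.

Since only a temperature interval is involved, the additive offset between the scales drops out.
A change of 1°F is a change of 5/9 K, so 2.3 × 5/9 = 1.278.

1.278 K/km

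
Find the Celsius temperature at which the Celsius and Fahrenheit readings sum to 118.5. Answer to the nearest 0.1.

30.9°C

Let C be the Celsius reading. The Fahrenheit reading is F = 1.8·C + 32.
Require C + F = 118.5: (2.8)·C + 32 = 118.5.
C = (118.5 - 32) / (2.8) = 30.9.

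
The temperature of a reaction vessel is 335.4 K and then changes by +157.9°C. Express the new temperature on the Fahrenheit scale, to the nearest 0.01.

428.27°F

Initial temperature in Celsius: 335.4 - 273.15 = 62.2500°C.
Final Celsius temperature: 62.2500 + 157.9000 = 220.1500°C.
In Fahrenheit: 220.1500 × 1.8 + 32 = 428.27°F.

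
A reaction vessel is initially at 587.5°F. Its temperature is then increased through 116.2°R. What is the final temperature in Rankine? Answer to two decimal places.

Initial temperature in Celsius: (587.5 - 32) × 5/9 = 308.6111°C.
The 116.2°R change is an interval, so only the factor 5/9 applies: +116.2 × 5/9 = +64.5556°C.
Final Celsius temperature: 308.6111 + 64.5556 = 373.1667°C.
In Rankine: 373.1667 × 1.8 + 491.67 = 1163.37°R.

1163.37°R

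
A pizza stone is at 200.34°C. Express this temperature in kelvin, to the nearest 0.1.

In kelvin: 200.3400 + 273.15 = 473.5 K.

473.5 K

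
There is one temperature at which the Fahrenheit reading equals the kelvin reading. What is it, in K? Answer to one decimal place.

574.6 K

Let K be the kelvin reading. The Fahrenheit reading is F = 1.8·K - 459.67.
Set F = K: 1.8·K - 459.67 = K.
(0.8)·K = 459.67  ⇒  K = 574.6.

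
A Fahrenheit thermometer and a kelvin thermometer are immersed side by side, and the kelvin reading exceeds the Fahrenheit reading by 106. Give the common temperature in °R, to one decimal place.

795.8°R

Let x be the Fahrenheit reading; then the kelvin reading is 5/9·x + 255.372.
(5/9·x + 255.372) - x = 106  ⇒  (-4/9)·x = -149.372  ⇒  x = 336.0875°F.
In Celsius: (336.0875 - 32) × 5/9 = 168.9375°C.
In Rankine: 168.9375 × 1.8 + 491.67 = 795.8°R.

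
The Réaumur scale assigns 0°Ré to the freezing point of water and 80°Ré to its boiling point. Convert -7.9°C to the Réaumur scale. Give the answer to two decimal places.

-6.32°Ré

Linearly onto the Réaumur scale: 0 + (-7.9000 / 100) × (80 - 0) = -6.32°Ré.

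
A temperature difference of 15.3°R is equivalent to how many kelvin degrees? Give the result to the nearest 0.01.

For a temperature interval the offset drops out; only the factor 5/9 applies.
15.3 × 5/9 = 8.50.

8.50 K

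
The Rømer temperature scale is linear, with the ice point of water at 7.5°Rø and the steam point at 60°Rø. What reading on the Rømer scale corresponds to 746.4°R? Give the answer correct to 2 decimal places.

First in Celsius: (746.4 - 491.67) × 5/9 = 141.5167°C.
Linearly onto the Rømer scale: 7.5 + (141.5167 / 100) × (60 - 7.5) = 81.80°Rø.

81.80°Rø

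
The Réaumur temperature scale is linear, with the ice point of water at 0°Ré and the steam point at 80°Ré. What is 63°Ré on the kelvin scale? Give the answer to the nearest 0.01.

351.90 K

Linear interpolation between the fixed points: C = (63 - 0) × 100 / (80 - 0) = 78.7500°C.
Then 78.7500 + 273.15 = 351.90 K.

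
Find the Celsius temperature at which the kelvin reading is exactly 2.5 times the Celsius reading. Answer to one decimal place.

182.1°C

Let C be the Celsius reading. The kelvin reading is K = 1·C + 273.15.
Require K = 2.5·C: 1·C + 273.15 = 2.5·C.
(-1.5)·C = -273.15  ⇒  C = 182.1.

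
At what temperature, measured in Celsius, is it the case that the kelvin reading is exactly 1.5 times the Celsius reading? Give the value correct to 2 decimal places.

Let C be the Celsius reading. The kelvin reading is K = 1·C + 273.15.
Require K = 1.5·C: 1·C + 273.15 = 1.5·C.
(-0.5)·C = -273.15  ⇒  C = 546.30.

546.30°C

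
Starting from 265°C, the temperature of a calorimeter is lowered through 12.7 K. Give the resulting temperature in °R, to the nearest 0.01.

945.81°R

The 12.7 K change is an interval; Kelvin and Celsius degrees are the same size, so ΔC = -12.7°C.
Final Celsius temperature: 265.0000 - 12.7000 = 252.3000°C.
In Rankine: 252.3000 × 1.8 + 491.67 = 945.81°R.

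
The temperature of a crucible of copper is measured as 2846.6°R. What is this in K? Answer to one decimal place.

In Celsius: (2846.6 - 491.67) × 5/9 = 1308.2944°C.
In kelvin: 1308.2944 + 273.15 = 1581.4 K.

1581.4 K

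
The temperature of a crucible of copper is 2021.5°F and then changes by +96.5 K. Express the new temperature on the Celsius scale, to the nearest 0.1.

Initial temperature in Celsius: (2021.5 - 32) × 5/9 = 1105.2778°C.
The 96.5 K change is an interval; Kelvin and Celsius degrees are the same size, so ΔC = +96.5°C.
Final Celsius temperature: 1105.2778 + 96.5000 = 1201.7778°C.

1201.8°C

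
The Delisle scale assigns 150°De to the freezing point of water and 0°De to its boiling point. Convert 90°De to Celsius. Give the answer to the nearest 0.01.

Linear interpolation between the fixed points: C = (90 - 150) × 100 / (0 - 150) = 40.0000°C.

40.00°C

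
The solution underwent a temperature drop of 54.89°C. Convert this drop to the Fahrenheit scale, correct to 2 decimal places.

98.80°F

Only the scale ratio 1.8 matters for a change in temperature.
54.89 × 1.8 = 98.80.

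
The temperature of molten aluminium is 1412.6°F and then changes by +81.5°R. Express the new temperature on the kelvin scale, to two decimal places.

1085.43 K

Initial temperature in Celsius: (1412.6 - 32) × 5/9 = 767.0000°C.
The 81.5°R change is an interval, so only the factor 5/9 applies: +81.5 × 5/9 = +45.2778°C.
Final Celsius temperature: 767.0000 + 45.2778 = 812.2778°C.
In kelvin: 812.2778 + 273.15 = 1085.43 K.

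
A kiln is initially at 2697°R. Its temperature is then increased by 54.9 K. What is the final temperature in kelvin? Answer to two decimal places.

Initial temperature in Celsius: (2697 - 491.67) × 5/9 = 1225.1833°C.
The 54.9 K change is an interval; Kelvin and Celsius degrees are the same size, so ΔC = +54.9°C.
Final Celsius temperature: 1225.1833 + 54.9000 = 1280.0833°C.
In kelvin: 1280.0833 + 273.15 = 1553.23 K.

1553.23 K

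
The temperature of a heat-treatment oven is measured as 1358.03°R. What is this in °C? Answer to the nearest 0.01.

481.31°C

In Celsius: (1358.03 - 491.67) × 5/9 = 481.3111°C.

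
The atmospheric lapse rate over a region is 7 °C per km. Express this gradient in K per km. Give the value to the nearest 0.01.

7.00 K/km

The quantity depends on a temperature interval, so only the ratio of degree sizes applies; the offset between the scales is irrelevant.
A change of 1°C is a change of 1 K, so 7 × 1 = 7.00.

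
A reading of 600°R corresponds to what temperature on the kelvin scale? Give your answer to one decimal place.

In Celsius: (600 - 491.67) × 5/9 = 60.1833°C.
In kelvin: 60.1833 + 273.15 = 333.3 K.

333.3 K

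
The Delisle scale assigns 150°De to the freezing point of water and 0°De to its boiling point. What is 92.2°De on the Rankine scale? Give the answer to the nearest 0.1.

561.0°R

Linear interpolation between the fixed points: C = (92.2 - 150) × 100 / (0 - 150) = 38.5333°C.
Then 38.5333 × 1.8 + 491.67 = 561.0°R.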